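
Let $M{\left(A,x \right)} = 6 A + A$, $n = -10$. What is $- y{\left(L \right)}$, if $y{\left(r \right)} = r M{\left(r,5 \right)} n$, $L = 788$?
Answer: $43466080$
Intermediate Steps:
$M{\left(A,x \right)} = 7 A$
$y{\left(r \right)} = - 70 r^{2}$ ($y{\left(r \right)} = r 7 r \left(-10\right) = 7 r^{2} \left(-10\right) = - 70 r^{2}$)
$- y{\left(L \right)} = - \left(-70\right) 788^{2} = - \left(-70\right) 620944 = \left(-1\right) \left(-43466080\right) = 43466080$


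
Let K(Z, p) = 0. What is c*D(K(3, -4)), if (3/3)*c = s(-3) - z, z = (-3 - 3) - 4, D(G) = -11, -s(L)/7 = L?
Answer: -341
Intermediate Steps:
s(L) = -7*L
z = -10 (z = -6 - 4 = -10)
c = 31 (c = -7*(-3) - 1*(-10) = 21 + 10 = 31)
c*D(K(3, -4)) = 31*(-11) = -341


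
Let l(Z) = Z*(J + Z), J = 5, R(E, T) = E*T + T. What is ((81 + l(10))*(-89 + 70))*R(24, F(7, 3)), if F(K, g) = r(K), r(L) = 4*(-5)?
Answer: 2194500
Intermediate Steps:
r(L) = -20
F(K, g) = -20
R(E, T) = T + E*T
l(Z) = Z*(5 + Z)
((81 + l(10))*(-89 + 70))*R(24, F(7, 3)) = ((81 + 10*(5 + 10))*(-89 + 70))*(-20*(1 + 24)) = ((81 + 10*15)*(-19))*(-20*25) = ((81 + 150)*(-19))*(-500) = (231*(-19))*(-500) = -4389*(-500) = 2194500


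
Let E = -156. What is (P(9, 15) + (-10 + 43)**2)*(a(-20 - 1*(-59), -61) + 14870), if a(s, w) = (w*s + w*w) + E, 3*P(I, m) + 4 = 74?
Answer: 17859624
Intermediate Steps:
P(I, m) = 70/3 (P(I, m) = -4/3 + (1/3)*74 = -4/3 + 74/3 = 70/3)
a(s, w) = -156 + w**2 + s*w (a(s, w) = (w*s + w*w) - 156 = (s*w + w**2) - 156 = (w**2 + s*w) - 156 = -156 + w**2 + s*w)
(P(9, 15) + (-10 + 43)**2)*(a(-20 - 1*(-59), -61) + 14870) = (70/3 + (-10 + 43)**2)*((-156 + (-61)**2 + (-20 - 1*(-59))*(-61)) + 14870) = (70/3 + 33**2)*((-156 + 3721 + (-20 + 59)*(-61)) + 14870) = (70/3 + 1089)*((-156 + 3721 + 39*(-61)) + 14870) = 3337*((-156 + 3721 - 2379) + 14870)/3 = 3337*(1186 + 14870)/3 = (3337/3)*16056 = 17859624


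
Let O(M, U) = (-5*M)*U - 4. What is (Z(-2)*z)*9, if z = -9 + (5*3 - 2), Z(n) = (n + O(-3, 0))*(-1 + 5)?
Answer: -864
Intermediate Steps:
O(M, U) = -4 - 5*M*U (O(M, U) = -5*M*U - 4 = -4 - 5*M*U)
Z(n) = -16 + 4*n (Z(n) = (n + (-4 - 5*(-3)*0))*(-1 + 5) = (n + (-4 + 0))*4 = (n - 4)*4 = (-4 + n)*4 = -16 + 4*n)
z = 4 (z = -9 + (15 - 2) = -9 + 13 = 4)
(Z(-2)*z)*9 = ((-16 + 4*(-2))*4)*9 = ((-16 - 8)*4)*9 = -24*4*9 = -96*9 = -864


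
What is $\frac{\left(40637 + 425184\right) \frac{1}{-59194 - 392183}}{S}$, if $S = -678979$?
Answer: $\frac{465821}{306475504083} \approx 1.5199 \cdot 10^{-6}$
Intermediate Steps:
$\frac{\left(40637 + 425184\right) \frac{1}{-59194 - 392183}}{S} = \frac{\left(40637 + 425184\right) \frac{1}{-59194 - 392183}}{-678979} = \frac{465821}{-451377} \left(- \frac{1}{678979}\right) = 465821 \left(- \frac{1}{451377}\right) \left(- \frac{1}{678979}\right) = \left(- \frac{465821}{451377}\right) \left(- \frac{1}{678979}\right) = \frac{465821}{306475504083}$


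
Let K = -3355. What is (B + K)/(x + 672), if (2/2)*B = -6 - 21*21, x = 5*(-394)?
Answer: 1901/649 ≈ 2.9291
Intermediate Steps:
x = -1970
B = -447 (B = -6 - 21*21 = -6 - 441 = -447)
(B + K)/(x + 672) = (-447 - 3355)/(-1970 + 672) = -3802/(-1298) = -3802*(-1/1298) = 1901/649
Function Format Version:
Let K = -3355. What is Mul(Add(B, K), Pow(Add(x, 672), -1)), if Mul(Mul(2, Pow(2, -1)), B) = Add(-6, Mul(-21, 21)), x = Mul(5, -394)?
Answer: Rational(1901, 649) ≈ 2.9291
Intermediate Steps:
x = -1970
B = -447 (B = Add(-6, Mul(-21, 21)) = Add(-6, -441) = -447)
Mul(Add(B, K), Pow(Add(x, 672), -1)) = Mul(Add(-447, -3355), Pow(Add(-1970, 672), -1)) = Mul(-3802, Pow(-1298, -1)) = Mul(-3802, Rational(-1, 1298)) = Rational(1901, 649)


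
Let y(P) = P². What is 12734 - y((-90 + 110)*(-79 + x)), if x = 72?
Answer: -6866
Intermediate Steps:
12734 - y((-90 + 110)*(-79 + x)) = 12734 - ((-90 + 110)*(-79 + 72))² = 12734 - (20*(-7))² = 12734 - 1*(-140)² = 12734 - 1*19600 = 12734 - 19600 = -6866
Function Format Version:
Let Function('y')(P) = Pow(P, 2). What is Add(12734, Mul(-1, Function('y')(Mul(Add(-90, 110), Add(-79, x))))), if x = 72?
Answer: -6866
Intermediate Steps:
Add(12734, Mul(-1, Function('y')(Mul(Add(-90, 110), Add(-79, x))))) = Add(12734, Mul(-1, Pow(Mul(Add(-90, 110), Add(-79, 72)), 2))) = Add(12734, Mul(-1, Pow(Mul(20, -7), 2))) = Add(12734, Mul(-1, Pow(-140, 2))) = Add(12734, Mul(-1, 19600)) = Add(12734, -19600) = -6866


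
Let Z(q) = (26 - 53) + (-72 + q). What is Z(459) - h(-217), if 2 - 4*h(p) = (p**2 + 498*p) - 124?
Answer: -59663/4 ≈ -14916.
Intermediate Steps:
Z(q) = -99 + q (Z(q) = -27 + (-72 + q) = -99 + q)
h(p) = 63/2 - 249*p/2 - p**2/4 (h(p) = 1/2 - ((p**2 + 498*p) - 124)/4 = 1/2 - (-124 + p**2 + 498*p)/4 = 1/2 + (31 - 249*p/2 - p**2/4) = 63/2 - 249*p/2 - p**2/4)
Z(459) - h(-217) = (-99 + 459) - (63/2 - 249/2*(-217) - 1/4*(-217)**2) = 360 - (63/2 + 54033/2 - 1/4*47089) = 360 - (63/2 + 54033/2 - 47089/4) = 360 - 1*61103/4 = 360 - 61103/4 = -59663/4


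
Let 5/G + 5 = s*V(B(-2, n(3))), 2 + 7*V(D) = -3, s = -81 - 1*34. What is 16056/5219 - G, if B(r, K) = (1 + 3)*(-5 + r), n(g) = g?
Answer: 1697515/563652 ≈ 3.0116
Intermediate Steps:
s = -115 (s = -81 - 34 = -115)
B(r, K) = -20 + 4*r (B(r, K) = 4*(-5 + r) = -20 + 4*r)
V(D) = -5/7 (V(D) = -2/7 + (⅐)*(-3) = -2/7 - 3/7 = -5/7)
G = 7/108 (G = 5/(-5 - 115*(-5/7)) = 5/(-5 + 575/7) = 5/(540/7) = 5*(7/540) = 7/108 ≈ 0.064815)
16056/5219 - G = 16056/5219 - 1*7/108 = 16056*(1/5219) - 7/108 = 16056/5219 - 7/108 = 1697515/563652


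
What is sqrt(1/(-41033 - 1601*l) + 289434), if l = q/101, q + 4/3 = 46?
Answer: sqrt(46297888970635481127)/12647533 ≈ 537.99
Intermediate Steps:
q = 134/3 (q = -4/3 + 46 = 134/3 ≈ 44.667)
l = 134/303 (l = (134/3)/101 = (134/3)*(1/101) = 134/303 ≈ 0.44224)
sqrt(1/(-41033 - 1601*l) + 289434) = sqrt(1/(-41033 - 1601*134/303) + 289434) = sqrt(1/(-41033 - 214534/303) + 289434) = sqrt(1/(-12647533/303) + 289434) = sqrt(-303/12647533 + 289434) = sqrt(3660626066019/12647533) = sqrt(46297888970635481127)/12647533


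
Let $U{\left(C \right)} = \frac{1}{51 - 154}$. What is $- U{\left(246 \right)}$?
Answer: $\frac{1}{103} \approx 0.0097087$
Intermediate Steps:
$U{\left(C \right)} = - \frac{1}{103}$ ($U{\left(C \right)} = \frac{1}{-103} = - \frac{1}{103}$)
$- U{\left(246 \right)} = \left(-1\right) \left(- \frac{1}{103}\right) = \frac{1}{103}$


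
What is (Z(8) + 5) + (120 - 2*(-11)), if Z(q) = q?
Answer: 155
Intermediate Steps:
(Z(8) + 5) + (120 - 2*(-11)) = (8 + 5) + (120 - 2*(-11)) = 13 + (120 + 22) = 13 + 142 = 155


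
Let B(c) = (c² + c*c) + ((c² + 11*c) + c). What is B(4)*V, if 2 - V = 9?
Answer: -672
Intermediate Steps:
V = -7 (V = 2 - 1*9 = 2 - 9 = -7)
B(c) = 3*c² + 12*c (B(c) = (c² + c²) + (c² + 12*c) = 2*c² + (c² + 12*c) = 3*c² + 12*c)
B(4)*V = (3*4*(4 + 4))*(-7) = (3*4*8)*(-7) = 96*(-7) = -672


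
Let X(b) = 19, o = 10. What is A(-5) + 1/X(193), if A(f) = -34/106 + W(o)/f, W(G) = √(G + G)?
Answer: -270/1007 - 2*√5/5 ≈ -1.1625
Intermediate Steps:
W(G) = √2*√G (W(G) = √(2*G) = √2*√G)
A(f) = -17/53 + 2*√5/f (A(f) = -34/106 + (√2*√10)/f = -34*1/106 + (2*√5)/f = -17/53 + 2*√5/f)
A(-5) + 1/X(193) = (-17/53 + 2*√5/(-5)) + 1/19 = (-17/53 + 2*√5*(-⅕)) + 1/19 = (-17/53 - 2*√5/5) + 1/19 = -270/1007 - 2*√5/5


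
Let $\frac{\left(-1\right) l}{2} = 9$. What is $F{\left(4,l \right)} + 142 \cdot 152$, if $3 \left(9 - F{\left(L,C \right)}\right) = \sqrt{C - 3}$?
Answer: $21593 - \frac{i \sqrt{21}}{3} \approx 21593.0 - 1.5275 i$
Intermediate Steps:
$l = -18$ ($l = \left(-2\right) 9 = -18$)
$F{\left(L,C \right)} = 9 - \frac{\sqrt{-3 + C}}{3}$ ($F{\left(L,C \right)} = 9 - \frac{\sqrt{C - 3}}{3} = 9 - \frac{\sqrt{-3 + C}}{3}$)
$F{\left(4,l \right)} + 142 \cdot 152 = \left(9 - \frac{\sqrt{-3 - 18}}{3}\right) + 142 \cdot 152 = \left(9 - \frac{\sqrt{-21}}{3}\right) + 21584 = \left(9 - \frac{i \sqrt{21}}{3}\right) + 21584 = 21593 - \frac{i \sqrt{21}}{3}$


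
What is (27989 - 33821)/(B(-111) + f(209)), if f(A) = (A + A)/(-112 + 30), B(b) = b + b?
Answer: 239112/9311 ≈ 25.681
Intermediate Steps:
B(b) = 2*b
f(A) = -A/41 (f(A) = (2*A)/(-82) = (2*A)*(-1/82) = -A/41)
(27989 - 33821)/(B(-111) + f(209)) = (27989 - 33821)/(2*(-111) - 1/41*209) = -5832/(-222 - 209/41) = -5832/(-9311/41) = -5832*(-41/9311) = 239112/9311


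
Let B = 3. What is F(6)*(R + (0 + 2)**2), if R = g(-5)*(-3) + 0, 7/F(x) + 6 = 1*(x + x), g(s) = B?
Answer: -35/6 ≈ -5.8333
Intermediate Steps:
g(s) = 3
F(x) = 7/(-6 + 2*x) (F(x) = 7/(-6 + 1*(x + x)) = 7/(-6 + 1*(2*x)) = 7/(-6 + 2*x))
R = -9 (R = 3*(-3) + 0 = -9 + 0 = -9)
F(6)*(R + (0 + 2)**2) = (7/(2*(-3 + 6)))*(-9 + (0 + 2)**2) = ((7/2)/3)*(-9 + 2**2) = ((7/2)*(1/3))*(-9 + 4) = (7/6)*(-5) = -35/6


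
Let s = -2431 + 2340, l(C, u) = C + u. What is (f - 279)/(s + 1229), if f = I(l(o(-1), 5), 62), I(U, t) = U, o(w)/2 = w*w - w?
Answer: -135/569 ≈ -0.23726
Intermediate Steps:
o(w) = -2*w + 2*w² (o(w) = 2*(w*w - w) = 2*(w² - w) = -2*w + 2*w²)
s = -91
f = 9 (f = 2*(-1)*(-1 - 1) + 5 = 2*(-1)*(-2) + 5 = 4 + 5 = 9)
(f - 279)/(s + 1229) = (9 - 279)/(-91 + 1229) = -270/1138 = -270*1/1138 = -135/569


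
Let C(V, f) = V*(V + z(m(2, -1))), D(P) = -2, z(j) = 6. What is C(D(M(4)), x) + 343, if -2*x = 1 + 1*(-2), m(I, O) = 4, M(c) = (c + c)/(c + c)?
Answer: 335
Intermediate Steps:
M(c) = 1 (M(c) = (2*c)/((2*c)) = (2*c)*(1/(2*c)) = 1)
x = 1/2 (x = -(1 + 1*(-2))/2 = -(1 - 2)/2 = -1/2*(-1) = 1/2 ≈ 0.50000)
C(V, f) = V*(6 + V) (C(V, f) = V*(V + 6) = V*(6 + V))
C(D(M(4)), x) + 343 = -2*(6 - 2) + 343 = -2*4 + 343 = -8 + 343 = 335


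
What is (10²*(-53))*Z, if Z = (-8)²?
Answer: -339200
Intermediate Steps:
Z = 64
(10²*(-53))*Z = (10²*(-53))*64 = (100*(-53))*64 = -5300*64 = -339200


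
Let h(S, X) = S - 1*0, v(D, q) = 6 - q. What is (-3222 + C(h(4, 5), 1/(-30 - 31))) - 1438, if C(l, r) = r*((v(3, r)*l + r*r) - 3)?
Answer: -1057809846/226981 ≈ -4660.3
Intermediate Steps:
h(S, X) = S (h(S, X) = S + 0 = S)
C(l, r) = r*(-3 + r² + l*(6 - r)) (C(l, r) = r*(((6 - r)*l + r*r) - 3) = r*((l*(6 - r) + r²) - 3) = r*((r² + l*(6 - r)) - 3) = r*(-3 + r² + l*(6 - r)))
(-3222 + C(h(4, 5), 1/(-30 - 31))) - 1438 = (-3222 - (3 - (1/(-30 - 31))² + 4*(-6 + 1/(-30 - 31)))/(-30 - 31)) - 1438 = (-3222 - 1*(3 - (1/(-61))² + 4*(-6 + 1/(-61)))/(-61)) - 1438 = (-3222 - 1*(-1/61)*(3 - (-1/61)² + 4*(-6 - 1/61))) - 1438 = (-3222 - 1*(-1/61)*(3 - 1*1/3721 + 4*(-367/61))) - 1438 = (-3222 - 1*(-1/61)*(3 - 1/3721 - 1468/61)) - 1438 = (-3222 - 1*(-1/61)*(-78386/3721)) - 1438 = (-3222 - 78386/226981) - 1438 = -731411168/226981 - 1438 = -1057809846/226981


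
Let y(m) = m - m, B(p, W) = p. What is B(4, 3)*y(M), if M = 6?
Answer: 0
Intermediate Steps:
y(m) = 0
B(4, 3)*y(M) = 4*0 = 0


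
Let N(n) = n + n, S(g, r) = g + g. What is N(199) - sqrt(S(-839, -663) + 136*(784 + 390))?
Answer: 398 - 3*sqrt(17554) ≈ 0.52547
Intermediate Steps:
S(g, r) = 2*g
N(n) = 2*n
N(199) - sqrt(S(-839, -663) + 136*(784 + 390)) = 2*199 - sqrt(2*(-839) + 136*(784 + 390)) = 398 - sqrt(-1678 + 136*1174) = 398 - sqrt(-1678 + 159664) = 398 - sqrt(157986) = 398 - 3*sqrt(17554)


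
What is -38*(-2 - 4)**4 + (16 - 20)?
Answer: -49252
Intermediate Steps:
-38*(-2 - 4)**4 + (16 - 20) = -38*((-6)**2)**2 - 4 = -38*36**2 - 4 = -38*1296 - 4 = -49248 - 4 = -49252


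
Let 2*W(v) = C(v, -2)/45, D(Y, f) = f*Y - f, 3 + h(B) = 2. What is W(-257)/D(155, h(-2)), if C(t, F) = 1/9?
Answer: -1/124740 ≈ -8.0167e-6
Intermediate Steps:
C(t, F) = ⅑
h(B) = -1 (h(B) = -3 + 2 = -1)
D(Y, f) = -f + Y*f (D(Y, f) = Y*f - f = -f + Y*f)
W(v) = 1/810 (W(v) = ((⅑)/45)/2 = ((⅑)*(1/45))/2 = (½)*(1/405) = 1/810)
W(-257)/D(155, h(-2)) = 1/(810*((-(-1 + 155)))) = 1/(810*((-1*154))) = (1/810)/(-154) = (1/810)*(-1/154) = -1/124740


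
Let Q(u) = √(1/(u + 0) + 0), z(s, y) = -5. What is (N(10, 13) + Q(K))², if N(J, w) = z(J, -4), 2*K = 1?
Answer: (5 - √2)² ≈ 12.858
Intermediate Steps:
K = ½ (K = (½)*1 = ½ ≈ 0.50000)
N(J, w) = -5
Q(u) = √(1/u) (Q(u) = √(1/u + 0) = √(1/u))
(N(10, 13) + Q(K))² = (-5 + √(1/(½)))² = (-5 + √2)²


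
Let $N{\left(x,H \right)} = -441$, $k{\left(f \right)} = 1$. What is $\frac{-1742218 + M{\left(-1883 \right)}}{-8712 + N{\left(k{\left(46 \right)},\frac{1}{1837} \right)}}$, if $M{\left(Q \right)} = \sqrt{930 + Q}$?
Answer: $\frac{1742218}{9153} - \frac{i \sqrt{953}}{9153} \approx 190.34 - 0.0033727 i$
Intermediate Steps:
$\frac{-1742218 + M{\left(-1883 \right)}}{-8712 + N{\left(k{\left(46 \right)},\frac{1}{1837} \right)}} = \frac{-1742218 + \sqrt{930 - 1883}}{-8712 - 441} = \frac{-1742218 + \sqrt{-953}}{-9153} = \left(-1742218 + i \sqrt{953}\right) \left(- \frac{1}{9153}\right) = \frac{1742218}{9153} - \frac{i \sqrt{953}}{9153}$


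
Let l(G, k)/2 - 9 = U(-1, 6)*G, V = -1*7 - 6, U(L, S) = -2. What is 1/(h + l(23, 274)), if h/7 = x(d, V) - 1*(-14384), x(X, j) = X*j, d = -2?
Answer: 1/100796 ≈ 9.9210e-6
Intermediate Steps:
V = -13 (V = -7 - 6 = -13)
l(G, k) = 18 - 4*G (l(G, k) = 18 + 2*(-2*G) = 18 - 4*G)
h = 100870 (h = 7*(-2*(-13) - 1*(-14384)) = 7*(26 + 14384) = 7*14410 = 100870)
1/(h + l(23, 274)) = 1/(100870 + (18 - 4*23)) = 1/(100870 + (18 - 92)) = 1/(100870 - 74) = 1/100796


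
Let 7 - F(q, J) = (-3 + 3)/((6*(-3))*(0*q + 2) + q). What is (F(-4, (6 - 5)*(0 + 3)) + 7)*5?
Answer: 70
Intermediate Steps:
F(q, J) = 7 (F(q, J) = 7 - (-3 + 3)/((6*(-3))*(0*q + 2) + q) = 7 - 0/(-18*(0 + 2) + q) = 7 - 0/(-18*2 + q) = 7 - 0/(-36 + q) = 7 - 1*0 = 7 + 0 = 7)
(F(-4, (6 - 5)*(0 + 3)) + 7)*5 = (7 + 7)*5 = 14*5 = 70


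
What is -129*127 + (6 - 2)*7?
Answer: -16355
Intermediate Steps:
-129*127 + (6 - 2)*7 = -16383 + 4*7 = -16383 + 28 = -16355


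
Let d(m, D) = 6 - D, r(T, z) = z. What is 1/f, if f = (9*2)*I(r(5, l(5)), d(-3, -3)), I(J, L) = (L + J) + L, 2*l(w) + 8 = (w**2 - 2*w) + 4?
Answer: 1/423 ≈ 0.0023641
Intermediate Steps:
l(w) = -2 + w**2/2 - w (l(w) = -4 + ((w**2 - 2*w) + 4)/2 = -4 + (4 + w**2 - 2*w)/2 = -4 + (2 + w**2/2 - w) = -2 + w**2/2 - w)
I(J, L) = J + 2*L (I(J, L) = (J + L) + L = J + 2*L)
f = 423 (f = (9*2)*((-2 + (1/2)*5**2 - 1*5) + 2*(6 - 1*(-3))) = 18*((-2 + (1/2)*25 - 5) + 2*(6 + 3)) = 18*((-2 + 25/2 - 5) + 2*9) = 18*(11/2 + 18) = 18*(47/2) = 423)
1/f = 1/423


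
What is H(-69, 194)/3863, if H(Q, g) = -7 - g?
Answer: -201/3863 ≈ -0.052032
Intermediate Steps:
H(-69, 194)/3863 = (-7 - 1*194)/3863 = (-7 - 194)*(1/3863) = -201*1/3863 = -201/3863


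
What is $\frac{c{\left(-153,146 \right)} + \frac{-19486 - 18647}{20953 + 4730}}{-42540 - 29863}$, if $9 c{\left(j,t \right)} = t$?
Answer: $- \frac{1135507}{5578578747} \approx -0.00020355$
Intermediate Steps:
$c{\left(j,t \right)} = \frac{t}{9}$
$\frac{c{\left(-153,146 \right)} + \frac{-19486 - 18647}{20953 + 4730}}{-42540 - 29863} = \frac{\frac{1}{9} \cdot 146 + \frac{-19486 - 18647}{20953 + 4730}}{-42540 - 29863} = \frac{\frac{146}{9} - \frac{38133}{25683}}{-72403} = \left(\frac{146}{9} - \frac{12711}{8561}\right) \left(- \frac{1}{72403}\right) = \frac{1135507}{77049} \left(- \frac{1}{72403}\right) = - \frac{1135507}{5578578747}$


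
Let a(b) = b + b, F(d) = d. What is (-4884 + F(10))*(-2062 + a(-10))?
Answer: 10147668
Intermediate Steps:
a(b) = 2*b
(-4884 + F(10))*(-2062 + a(-10)) = (-4884 + 10)*(-2062 + 2*(-10)) = -4874*(-2062 - 20) = -4874*(-2082) = 10147668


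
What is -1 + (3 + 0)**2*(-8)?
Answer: -73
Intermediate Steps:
-1 + (3 + 0)**2*(-8) = -1 + 3**2*(-8) = -1 + 9*(-8) = -1 - 72 = -73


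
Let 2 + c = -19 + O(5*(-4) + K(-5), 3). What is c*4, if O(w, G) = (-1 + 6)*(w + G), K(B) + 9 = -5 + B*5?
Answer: -1204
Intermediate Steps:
K(B) = -14 + 5*B (K(B) = -9 + (-5 + B*5) = -9 + (-5 + 5*B) = -14 + 5*B)
O(w, G) = 5*G + 5*w (O(w, G) = 5*(G + w) = 5*G + 5*w)
c = -301 (c = -2 + (-19 + (5*3 + 5*(5*(-4) + (-14 + 5*(-5))))) = -2 + (-19 + (15 + 5*(-20 + (-14 - 25)))) = -2 + (-19 + (15 + 5*(-20 - 39))) = -2 + (-19 + (15 + 5*(-59))) = -2 + (-19 + (15 - 295)) = -2 + (-19 - 280) = -2 - 299 = -301)
c*4 = -301*4 = -1204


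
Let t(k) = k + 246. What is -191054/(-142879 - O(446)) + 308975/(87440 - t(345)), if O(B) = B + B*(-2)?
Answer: 60601085021/12370163617 ≈ 4.8990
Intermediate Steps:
O(B) = -B (O(B) = B - 2*B = -B)
t(k) = 246 + k
-191054/(-142879 - O(446)) + 308975/(87440 - t(345)) = -191054/(-142879 - (-1)*446) + 308975/(87440 - (246 + 345)) = -191054/(-142879 - 1*(-446)) + 308975/(87440 - 1*591) = -191054/(-142879 + 446) + 308975/(87440 - 591) = -191054/(-142433) + 308975/86849 = -191054*(-1/142433) + 308975*(1/86849) = 191054/142433 + 308975/86849 = 60601085021/12370163617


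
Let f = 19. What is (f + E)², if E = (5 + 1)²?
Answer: 3025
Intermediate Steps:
E = 36 (E = 6² = 36)
(f + E)² = (19 + 36)² = 55² = 3025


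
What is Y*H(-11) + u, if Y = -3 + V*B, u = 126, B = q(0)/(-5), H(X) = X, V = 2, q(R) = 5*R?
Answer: 159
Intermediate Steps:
B = 0 (B = (5*0)/(-5) = 0*(-⅕) = 0)
Y = -3 (Y = -3 + 2*0 = -3 + 0 = -3)
Y*H(-11) + u = -3*(-11) + 126 = 33 + 126 = 159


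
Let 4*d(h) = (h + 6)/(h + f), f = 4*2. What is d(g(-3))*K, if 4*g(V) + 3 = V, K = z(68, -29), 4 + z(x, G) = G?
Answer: -297/52 ≈ -5.7115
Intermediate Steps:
z(x, G) = -4 + G
K = -33 (K = -4 - 29 = -33)
g(V) = -¾ + V/4
f = 8
d(h) = (6 + h)/(4*(8 + h)) (d(h) = ((h + 6)/(h + 8))/4 = ((6 + h)/(8 + h))/4 = (6 + h)/(4*(8 + h)))
d(g(-3))*K = ((6 + (-¾ + (¼)*(-3)))/(4*(8 + (-¾ + (¼)*(-3)))))*(-33) = ((6 + (-¾ - ¾))/(4*(8 + (-¾ - ¾))))*(-33) = ((6 - 3/2)/(4*(8 - 3/2)))*(-33) = ((¼)*(9/2)/(13/2))*(-33) = ((¼)*(2/13)*(9/2))*(-33) = (9/52)*(-33) = -297/52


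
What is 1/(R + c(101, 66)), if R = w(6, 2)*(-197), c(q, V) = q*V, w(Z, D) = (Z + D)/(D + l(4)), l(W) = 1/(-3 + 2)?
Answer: 1/5090 ≈ 0.00019646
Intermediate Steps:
l(W) = -1 (l(W) = 1/(-1) = -1)
w(Z, D) = (D + Z)/(-1 + D) (w(Z, D) = (Z + D)/(D - 1) = (D + Z)/(-1 + D))
c(q, V) = V*q
R = -1576 (R = ((2 + 6)/(-1 + 2))*(-197) = (8/1)*(-197) = (1*8)*(-197) = 8*(-197) = -1576)
1/(R + c(101, 66)) = 1/(-1576 + 66*101) = 1/(-1576 + 6666) = 1/5090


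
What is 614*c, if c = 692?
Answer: 424888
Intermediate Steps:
614*c = 614*692 = 424888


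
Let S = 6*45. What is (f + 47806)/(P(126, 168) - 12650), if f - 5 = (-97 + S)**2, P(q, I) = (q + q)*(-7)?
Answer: -38870/7207 ≈ -5.3934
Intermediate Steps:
S = 270
P(q, I) = -14*q (P(q, I) = (2*q)*(-7) = -14*q)
f = 29934 (f = 5 + (-97 + 270)**2 = 5 + 173**2 = 5 + 29929 = 29934)
(f + 47806)/(P(126, 168) - 12650) = (29934 + 47806)/(-14*126 - 12650) = 77740/(-1764 - 12650) = 77740/(-14414) = 77740*(-1/14414) = -38870/7207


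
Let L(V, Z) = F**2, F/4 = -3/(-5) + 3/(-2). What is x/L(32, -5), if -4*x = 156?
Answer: -325/108 ≈ -3.0093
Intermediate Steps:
x = -39 (x = -1/4*156 = -39)
F = -18/5 (F = 4*(-3/(-5) + 3/(-2)) = 4*(-3*(-1/5) + 3*(-1/2)) = 4*(3/5 - 3/2) = 4*(-9/10) = -18/5 ≈ -3.6000)
L(V, Z) = 324/25 (L(V, Z) = (-18/5)**2 = 324/25)
x/L(32, -5) = -39/324/25 = -39*25/324 = -325/108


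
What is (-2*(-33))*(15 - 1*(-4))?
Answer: 1254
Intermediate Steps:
(-2*(-33))*(15 - 1*(-4)) = 66*(15 + 4) = 66*19 = 1254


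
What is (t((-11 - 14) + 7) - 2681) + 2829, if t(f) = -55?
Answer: 93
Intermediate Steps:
(t((-11 - 14) + 7) - 2681) + 2829 = (-55 - 2681) + 2829 = -2736 + 2829 = 93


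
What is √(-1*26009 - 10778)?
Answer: I*√36787 ≈ 191.8*I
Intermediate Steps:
√(-1*26009 - 10778) = √(-26009 - 10778) = √(-36787) = I*√36787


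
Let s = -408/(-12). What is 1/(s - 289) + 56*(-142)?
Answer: -2027761/255 ≈ -7952.0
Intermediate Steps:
s = 34 (s = -408*(-1/12) = 34)
1/(s - 289) + 56*(-142) = 1/(34 - 289) + 56*(-142) = 1/(-255) - 7952 = -1/255 - 7952 = -2027761/255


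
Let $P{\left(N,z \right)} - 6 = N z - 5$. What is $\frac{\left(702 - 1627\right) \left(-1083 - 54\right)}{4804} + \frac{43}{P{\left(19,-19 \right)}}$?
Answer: $\frac{94603607}{432360} \approx 218.81$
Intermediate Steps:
$P{\left(N,z \right)} = 1 + N z$ ($P{\left(N,z \right)} = 6 + \left(N z - 5\right) = 6 + \left(-5 + N z\right) = 1 + N z$)
$\frac{\left(702 - 1627\right) \left(-1083 - 54\right)}{4804} + \frac{43}{P{\left(19,-19 \right)}} = \frac{\left(702 - 1627\right) \left(-1083 - 54\right)}{4804} + \frac{43}{1 + 19 \left(-19\right)} = \left(-925\right) \left(-1137\right) \frac{1}{4804} + \frac{43}{1 - 361} = 1051725 \cdot \frac{1}{4804} + \frac{43}{-360} = \frac{1051725}{4804} + 43 \left(- \frac{1}{360}\right) = \frac{1051725}{4804} - \frac{43}{360} = \frac{94603607}{432360}$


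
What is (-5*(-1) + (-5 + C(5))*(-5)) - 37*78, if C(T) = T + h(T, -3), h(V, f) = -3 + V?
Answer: -2891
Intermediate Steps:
C(T) = -3 + 2*T (C(T) = T + (-3 + T) = -3 + 2*T)
(-5*(-1) + (-5 + C(5))*(-5)) - 37*78 = (-5*(-1) + (-5 + (-3 + 2*5))*(-5)) - 37*78 = (5 + (-5 + (-3 + 10))*(-5)) - 2886 = (5 + (-5 + 7)*(-5)) - 2886 = (5 + 2*(-5)) - 2886 = (5 - 10) - 2886 = -5 - 2886 = -2891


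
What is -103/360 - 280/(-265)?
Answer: 14701/19080 ≈ 0.77049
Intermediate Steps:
-103/360 - 280/(-265) = -103*1/360 - 280*(-1/265) = -103/360 + 56/53 = 14701/19080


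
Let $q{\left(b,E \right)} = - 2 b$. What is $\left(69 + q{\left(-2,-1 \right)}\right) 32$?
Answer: $2336$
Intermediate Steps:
$\left(69 + q{\left(-2,-1 \right)}\right) 32 = \left(69 - -4\right) 32 = \left(69 + 4\right) 32 = 73 \cdot 32 = 2336$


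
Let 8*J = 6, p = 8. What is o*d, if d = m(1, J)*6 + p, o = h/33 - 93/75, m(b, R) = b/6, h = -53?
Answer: -7044/275 ≈ -25.615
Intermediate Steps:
J = 3/4 (J = (1/8)*6 = 3/4 ≈ 0.75000)
m(b, R) = b/6 (m(b, R) = b*(1/6) = b/6)
o = -2348/825 (o = -53/33 - 93/75 = -53*1/33 - 93*1/75 = -53/33 - 31/25 = -2348/825 ≈ -2.8461)
d = 9 (d = ((1/6)*1)*6 + 8 = (1/6)*6 + 8 = 1 + 8 = 9)
o*d = -2348/825*9 = -7044/275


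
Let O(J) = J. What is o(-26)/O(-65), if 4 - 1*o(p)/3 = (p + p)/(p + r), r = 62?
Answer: -49/195 ≈ -0.25128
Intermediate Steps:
o(p) = 12 - 6*p/(62 + p) (o(p) = 12 - 3*(p + p)/(p + 62) = 12 - 3*2*p/(62 + p) = 12 - 6*p/(62 + p))
o(-26)/O(-65) = (6*(124 - 26)/(62 - 26))/(-65) = (6*98/36)*(-1/65) = (6*(1/36)*98)*(-1/65) = (49/3)*(-1/65) = -49/195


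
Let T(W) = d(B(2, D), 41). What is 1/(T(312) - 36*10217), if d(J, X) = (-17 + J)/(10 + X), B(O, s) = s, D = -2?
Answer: -51/18758431 ≈ -2.7188e-6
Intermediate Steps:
d(J, X) = (-17 + J)/(10 + X)
T(W) = -19/51 (T(W) = (-17 - 2)/(10 + 41) = -19/51)
1/(T(312) - 36*10217) = 1/(-19/51 - 36*10217) = 1/(-19/51 - 367812) = 1/(-18758431/51) = -51/18758431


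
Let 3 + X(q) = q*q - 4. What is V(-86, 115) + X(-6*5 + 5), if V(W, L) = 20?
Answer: 638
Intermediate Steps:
X(q) = -7 + q**2 (X(q) = -3 + (q*q - 4) = -3 + (q**2 - 4) = -3 + (-4 + q**2) = -7 + q**2)
V(-86, 115) + X(-6*5 + 5) = 20 + (-7 + (-6*5 + 5)**2) = 20 + (-7 + (-30 + 5)**2) = 20 + (-7 + (-25)**2) = 20 + (-7 + 625) = 20 + 618 = 638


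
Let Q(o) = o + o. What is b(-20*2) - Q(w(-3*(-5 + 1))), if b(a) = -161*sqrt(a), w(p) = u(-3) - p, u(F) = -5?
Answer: 34 - 322*I*sqrt(10) ≈ 34.0 - 1018.3*I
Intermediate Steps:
w(p) = -5 - p
Q(o) = 2*o
b(-20*2) - Q(w(-3*(-5 + 1))) = -161*2*I*sqrt(10) - 2*(-5 - (-3)*(-5 + 1)) = -322*I*sqrt(10) - 2*(-5 - (-3)*(-4)) = -322*I*sqrt(10) - 2*(-5 - 1*12) = -322*I*sqrt(10) - 2*(-5 - 12) = -322*I*sqrt(10) - 2*(-17) = -322*I*sqrt(10) - 1*(-34) = -322*I*sqrt(10) + 34 = 34 - 322*I*sqrt(10)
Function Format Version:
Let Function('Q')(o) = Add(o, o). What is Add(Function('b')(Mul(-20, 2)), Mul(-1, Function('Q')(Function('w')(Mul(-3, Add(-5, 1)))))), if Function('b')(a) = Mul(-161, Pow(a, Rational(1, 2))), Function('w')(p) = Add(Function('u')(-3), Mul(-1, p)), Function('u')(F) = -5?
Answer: Add(34, Mul(-322, I, Pow(10, Rational(1, 2)))) ≈ Add(34.000, Mul(-1018.3, I))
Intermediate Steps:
Function('w')(p) = Add(-5, Mul(-1, p))
Function('Q')(o) = Mul(2, o)
Add(Function('b')(Mul(-20, 2)), Mul(-1, Function('Q')(Function('w')(Mul(-3, Add(-5, 1)))))) = Add(Mul(-161, Pow(Mul(-20, 2), Rational(1, 2))), Mul(-1, Mul(2, Add(-5, Mul(-1, Mul(-3, Add(-5, 1))))))) = Add(Mul(-161, Pow(-40, Rational(1, 2))), Mul(-1, Mul(2, Add(-5, Mul(-1, Mul(-3, -4)))))) = Add(Mul(-161, Mul(2, I, Pow(10, Rational(1, 2)))), Mul(-1, Mul(2, Add(-5, Mul(-1, 12))))) = Add(Mul(-322, I, Pow(10, Rational(1, 2))), Mul(-1, Mul(2, Add(-5, -12)))) = Add(Mul(-322, I, Pow(10, Rational(1, 2))), Mul(-1, Mul(2, -17))) = Add(Mul(-322, I, Pow(10, Rational(1, 2))), Mul(-1, -34)) = Add(Mul(-322, I, Pow(10, Rational(1, 2))), 34) = Add(34, Mul(-322, I, Pow(10, Rational(1, 2))))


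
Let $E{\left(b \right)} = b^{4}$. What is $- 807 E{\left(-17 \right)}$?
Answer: $-67401447$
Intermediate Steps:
$- 807 E{\left(-17 \right)} = - 807 \left(-17\right)^{4} = - 807 \cdot 83521 = \left(-1\right) 67401447 = -67401447$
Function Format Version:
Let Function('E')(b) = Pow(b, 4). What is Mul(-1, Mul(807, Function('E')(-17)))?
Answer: -67401447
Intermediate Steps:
Mul(-1, Mul(807, Function('E')(-17))) = Mul(-1, Mul(807, Pow(-17, 4))) = Mul(-1, Mul(807, 83521)) = Mul(-1, 67401447) = -67401447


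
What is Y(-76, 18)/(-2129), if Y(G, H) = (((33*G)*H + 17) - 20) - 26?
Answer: 45173/2129 ≈ 21.218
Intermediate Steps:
Y(G, H) = -29 + 33*G*H (Y(G, H) = ((33*G*H + 17) - 20) - 26 = ((17 + 33*G*H) - 20) - 26 = (-3 + 33*G*H) - 26 = -29 + 33*G*H)
Y(-76, 18)/(-2129) = (-29 + 33*(-76)*18)/(-2129) = (-29 - 45144)*(-1/2129) = -45173*(-1/2129) = 45173/2129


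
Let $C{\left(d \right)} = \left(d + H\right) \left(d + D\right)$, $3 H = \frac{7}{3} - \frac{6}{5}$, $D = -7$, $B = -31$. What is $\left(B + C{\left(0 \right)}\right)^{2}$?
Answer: $\frac{2292196}{2025} \approx 1131.9$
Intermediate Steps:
$H = \frac{17}{45}$ ($H = \frac{\frac{7}{3} - \frac{6}{5}}{3} = \frac{1}{3} \cdot \frac{17}{15} = \frac{17}{45} \approx 0.37778$)
$C{\left(d \right)} = \left(-7 + d\right) \left(\frac{17}{45} + d\right)$ ($C{\left(d \right)} = \left(d + \frac{17}{45}\right) \left(d - 7\right) = \left(\frac{17}{45} + d\right) \left(-7 + d\right) = \left(-7 + d\right) \left(\frac{17}{45} + d\right)$)
$\left(B + C{\left(0 \right)}\right)^{2} = \left(-31 - \left(\frac{119}{45} - 0^{2}\right)\right)^{2} = \left(-31 + \left(- \frac{119}{45} + 0 + 0\right)\right)^{2} = \left(-31 - \frac{119}{45}\right)^{2} = \left(- \frac{1514}{45}\right)^{2} = \frac{2292196}{2025}$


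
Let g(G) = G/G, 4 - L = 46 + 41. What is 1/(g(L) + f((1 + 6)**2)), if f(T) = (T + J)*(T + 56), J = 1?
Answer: 1/5251 ≈ 0.00019044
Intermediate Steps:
L = -83 (L = 4 - (46 + 41) = 4 - 1*87 = 4 - 87 = -83)
f(T) = (1 + T)*(56 + T) (f(T) = (T + 1)*(T + 56) = (1 + T)*(56 + T))
g(G) = 1
1/(g(L) + f((1 + 6)**2)) = 1/(1 + (56 + ((1 + 6)**2)**2 + 57*(1 + 6)**2)) = 1/(1 + (56 + (7**2)**2 + 57*7**2)) = 1/(1 + (56 + 49**2 + 57*49)) = 1/(1 + (56 + 2401 + 2793)) = 1/(1 + 5250) = 1/5251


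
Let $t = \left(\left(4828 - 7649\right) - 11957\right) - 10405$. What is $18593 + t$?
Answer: $-6590$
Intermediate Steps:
$t = -25183$ ($t = \left(-2821 - 11957\right) - 10405 = -14778 - 10405 = -25183$)
$18593 + t = 18593 - 25183 = -6590$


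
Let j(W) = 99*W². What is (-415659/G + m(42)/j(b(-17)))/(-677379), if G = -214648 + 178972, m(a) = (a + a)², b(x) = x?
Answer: -449783315/25608088205172 ≈ -1.7564e-5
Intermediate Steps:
m(a) = 4*a² (m(a) = (2*a)² = 4*a²)
G = -35676
(-415659/G + m(42)/j(b(-17)))/(-677379) = (-415659/(-35676) + (4*42²)/((99*(-17)²)))/(-677379) = (-415659*(-1/35676) + (4*1764)/((99*289)))*(-1/677379) = (138553/11892 + 7056/28611)*(-1/677379) = (138553/11892 + 7056*(1/28611))*(-1/677379) = (138553/11892 + 784/3179)*(-1/677379) = (449783315/37804668)*(-1/677379) = -449783315/25608088205172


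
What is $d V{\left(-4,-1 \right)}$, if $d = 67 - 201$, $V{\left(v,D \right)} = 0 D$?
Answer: $0$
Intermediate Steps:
$V{\left(v,D \right)} = 0$
$d = -134$
$d V{\left(-4,-1 \right)} = \left(-134\right) 0 = 0$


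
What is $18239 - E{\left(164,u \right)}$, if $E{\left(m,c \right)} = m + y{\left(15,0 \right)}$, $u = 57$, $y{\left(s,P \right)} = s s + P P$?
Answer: $17850$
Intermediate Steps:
$y{\left(s,P \right)} = P^{2} + s^{2}$ ($y{\left(s,P \right)} = s^{2} + P^{2} = P^{2} + s^{2}$)
$E{\left(m,c \right)} = 225 + m$ ($E{\left(m,c \right)} = m + \left(0^{2} + 15^{2}\right) = m + \left(0 + 225\right) = m + 225 = 225 + m$)
$18239 - E{\left(164,u \right)} = 18239 - \left(225 + 164\right) = 18239 - 389 = 17850$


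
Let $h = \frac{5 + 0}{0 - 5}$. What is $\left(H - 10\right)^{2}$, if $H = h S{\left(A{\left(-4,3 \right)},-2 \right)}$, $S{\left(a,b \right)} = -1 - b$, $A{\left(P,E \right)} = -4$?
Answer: $121$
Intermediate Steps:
$h = -1$ ($h = \frac{5}{-5} = 5 \left(- \frac{1}{5}\right) = -1$)
$H = -1$ ($H = - (-1 - -2) = - (-1 + 2) = \left(-1\right) 1 = -1$)
$\left(H - 10\right)^{2} = \left(-1 - 10\right)^{2} = \left(-11\right)^{2} = 121$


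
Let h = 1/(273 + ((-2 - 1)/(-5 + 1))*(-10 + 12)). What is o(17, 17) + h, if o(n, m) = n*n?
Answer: 158663/549 ≈ 289.00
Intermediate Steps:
o(n, m) = n²
h = 2/549 (h = 1/(273 - 3/(-4)*2) = 1/(273 - 3*(-¼)*2) = 1/(273 + (¾)*2) = 1/(273 + 3/2) = 1/(549/2) = 2/549 ≈ 0.0036430)
o(17, 17) + h = 17² + 2/549 = 289 + 2/549 = 158663/549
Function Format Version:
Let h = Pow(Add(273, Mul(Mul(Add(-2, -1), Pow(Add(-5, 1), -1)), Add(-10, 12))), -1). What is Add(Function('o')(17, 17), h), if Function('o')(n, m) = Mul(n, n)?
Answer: Rational(158663, 549) ≈ 289.00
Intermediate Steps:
Function('o')(n, m) = Pow(n, 2)
h = Rational(2, 549) (h = Pow(Add(273, Mul(Mul(-3, Pow(-4, -1)), 2)), -1) = Pow(Add(273, Mul(Mul(-3, Rational(-1, 4)), 2)), -1) = Pow(Add(273, Mul(Rational(3, 4), 2)), -1) = Pow(Add(273, Rational(3, 2)), -1) = Pow(Rational(549, 2), -1) = Rational(2, 549) ≈ 0.0036430)
Add(Function('o')(17, 17), h) = Add(Pow(17, 2), Rational(2, 549)) = Add(289, Rational(2, 549)) = Rational(158663, 549)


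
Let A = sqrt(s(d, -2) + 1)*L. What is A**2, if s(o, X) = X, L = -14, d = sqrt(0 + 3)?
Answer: -196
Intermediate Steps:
d = sqrt(3) ≈ 1.7320
A = -14*I (A = sqrt(-2 + 1)*(-14) = sqrt(-1)*(-14) = I*(-14) = -14*I ≈ -14.0*I)
A**2 = (-14*I)**2 = -196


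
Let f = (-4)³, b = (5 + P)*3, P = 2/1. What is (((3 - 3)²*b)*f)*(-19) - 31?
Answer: -31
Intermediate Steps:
P = 2 (P = 2*1 = 2)
b = 21 (b = (5 + 2)*3 = 7*3 = 21)
f = -64
(((3 - 3)²*b)*f)*(-19) - 31 = (((3 - 3)²*21)*(-64))*(-19) - 31 = ((0²*21)*(-64))*(-19) - 31 = ((0*21)*(-64))*(-19) - 31 = (0*(-64))*(-19) - 31 = 0*(-19) - 31 = 0 - 31 = -31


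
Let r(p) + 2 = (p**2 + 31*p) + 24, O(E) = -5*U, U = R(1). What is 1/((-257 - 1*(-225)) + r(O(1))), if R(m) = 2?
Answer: -1/220 ≈ -0.0045455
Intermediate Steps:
U = 2
O(E) = -10 (O(E) = -5*2 = -10)
r(p) = 22 + p**2 + 31*p (r(p) = -2 + ((p**2 + 31*p) + 24) = -2 + (24 + p**2 + 31*p) = 22 + p**2 + 31*p)
1/((-257 - 1*(-225)) + r(O(1))) = 1/((-257 - 1*(-225)) + (22 + (-10)**2 + 31*(-10))) = 1/((-257 + 225) + (22 + 100 - 310)) = 1/(-32 - 188) = 1/(-220) = -1/220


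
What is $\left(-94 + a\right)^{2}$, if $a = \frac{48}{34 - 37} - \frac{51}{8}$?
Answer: $\frac{866761}{64} \approx 13543.0$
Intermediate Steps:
$a = - \frac{179}{8}$ ($a = \frac{48}{34 - 37} - \frac{51}{8} = \frac{48}{-3} - \frac{51}{8} = 48 \left(- \frac{1}{3}\right) - \frac{51}{8} = -16 - \frac{51}{8} = - \frac{179}{8} \approx -22.375$)
$\left(-94 + a\right)^{2} = \left(-94 - \frac{179}{8}\right)^{2} = \left(- \frac{931}{8}\right)^{2} = \frac{866761}{64}$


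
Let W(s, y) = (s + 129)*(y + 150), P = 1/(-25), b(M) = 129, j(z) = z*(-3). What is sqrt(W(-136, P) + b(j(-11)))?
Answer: I*sqrt(23018)/5 ≈ 30.343*I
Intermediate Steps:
j(z) = -3*z
P = -1/25 ≈ -0.040000
W(s, y) = (129 + s)*(150 + y)
sqrt(W(-136, P) + b(j(-11))) = sqrt((19350 + 129*(-1/25) + 150*(-136) - 136*(-1/25)) + 129) = sqrt((19350 - 129/25 - 20400 + 136/25) + 129) = sqrt(-26243/25 + 129) = sqrt(-23018/25) = I*sqrt(23018)/5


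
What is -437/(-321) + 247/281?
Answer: 202084/90201 ≈ 2.2404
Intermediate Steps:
-437/(-321) + 247/281 = -437*(-1/321) + 247*(1/281) = 437/321 + 247/281 = 202084/90201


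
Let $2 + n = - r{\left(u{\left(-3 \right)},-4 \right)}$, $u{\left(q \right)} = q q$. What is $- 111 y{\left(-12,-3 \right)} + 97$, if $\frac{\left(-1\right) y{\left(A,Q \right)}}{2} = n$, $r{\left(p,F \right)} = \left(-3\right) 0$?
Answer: $-347$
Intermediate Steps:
$u{\left(q \right)} = q^{2}$
$r{\left(p,F \right)} = 0$
$n = -2$ ($n = -2 - 0 = -2 + 0 = -2$)
$y{\left(A,Q \right)} = 4$ ($y{\left(A,Q \right)} = \left(-2\right) \left(-2\right) = 4$)
$- 111 y{\left(-12,-3 \right)} + 97 = \left(-111\right) 4 + 97 = -444 + 97 = -347$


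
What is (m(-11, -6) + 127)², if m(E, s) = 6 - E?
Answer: 20736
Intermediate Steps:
(m(-11, -6) + 127)² = ((6 - 1*(-11)) + 127)² = ((6 + 11) + 127)² = (17 + 127)² = 144² = 20736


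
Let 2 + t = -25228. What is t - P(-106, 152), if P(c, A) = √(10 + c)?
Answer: -25230 - 4*I*√6 ≈ -25230.0 - 9.798*I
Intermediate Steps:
t = -25230 (t = -2 - 25228 = -25230)
t - P(-106, 152) = -25230 - √(10 - 106) = -25230 - √(-96) = -25230 - 4*I*√6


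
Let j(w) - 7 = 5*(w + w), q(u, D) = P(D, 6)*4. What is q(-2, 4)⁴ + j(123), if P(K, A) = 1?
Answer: 1493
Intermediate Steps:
q(u, D) = 4 (q(u, D) = 1*4 = 4)
j(w) = 7 + 10*w (j(w) = 7 + 5*(w + w) = 7 + 5*(2*w) = 7 + 10*w)
q(-2, 4)⁴ + j(123) = 4⁴ + (7 + 10*123) = 256 + (7 + 1230) = 256 + 1237 = 1493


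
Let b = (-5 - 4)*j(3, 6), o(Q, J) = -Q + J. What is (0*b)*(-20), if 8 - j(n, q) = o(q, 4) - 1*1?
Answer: 0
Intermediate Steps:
o(Q, J) = J - Q
j(n, q) = 5 + q (j(n, q) = 8 - ((4 - q) - 1*1) = 8 - ((4 - q) - 1) = 8 - (3 - q) = 8 + (-3 + q) = 5 + q)
b = -99 (b = (-5 - 4)*(5 + 6) = -9*11 = -99)
(0*b)*(-20) = (0*(-99))*(-20) = 0*(-20) = 0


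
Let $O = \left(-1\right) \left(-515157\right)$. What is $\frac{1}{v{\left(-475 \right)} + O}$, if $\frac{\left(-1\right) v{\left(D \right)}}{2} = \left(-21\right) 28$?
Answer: $\frac{1}{516333} \approx 1.9367 \cdot 10^{-6}$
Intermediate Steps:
$v{\left(D \right)} = 1176$ ($v{\left(D \right)} = - 2 \left(\left(-21\right) 28\right) = \left(-2\right) \left(-588\right) = 1176$)
$O = 515157$
$\frac{1}{v{\left(-475 \right)} + O} = \frac{1}{1176 + 515157} = \frac{1}{516333}$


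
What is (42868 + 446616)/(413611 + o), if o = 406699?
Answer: 244742/410155 ≈ 0.59671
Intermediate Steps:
(42868 + 446616)/(413611 + o) = (42868 + 446616)/(413611 + 406699) = 489484/820310 = 489484*(1/820310) = 244742/410155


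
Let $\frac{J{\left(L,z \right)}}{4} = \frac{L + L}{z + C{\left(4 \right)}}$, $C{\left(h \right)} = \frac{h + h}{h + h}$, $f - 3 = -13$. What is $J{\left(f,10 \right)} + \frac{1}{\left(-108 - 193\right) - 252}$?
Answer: $- \frac{44251}{6083} \approx -7.2745$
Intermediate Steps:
$f = -10$ ($f = 3 - 13 = -10$)
$C{\left(h \right)} = 1$ ($C{\left(h \right)} = \frac{2 h}{2 h} = 2 h \frac{1}{2 h} = 1$)
$J{\left(L,z \right)} = \frac{8 L}{1 + z}$ ($J{\left(L,z \right)} = 4 \frac{L + L}{z + 1} = 4 \frac{2 L}{1 + z} = \frac{8 L}{1 + z}$)
$J{\left(f,10 \right)} + \frac{1}{\left(-108 - 193\right) - 252} = 8 \left(-10\right) \frac{1}{1 + 10} + \frac{1}{\left(-108 - 193\right) - 252} = 8 \left(-10\right) \frac{1}{11} + \frac{1}{-301 - 252} = 8 \left(-10\right) \frac{1}{11} + \frac{1}{-553} = - \frac{80}{11} - \frac{1}{553} = - \frac{44251}{6083}$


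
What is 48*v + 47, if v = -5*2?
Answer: -433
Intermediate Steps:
v = -10
48*v + 47 = 48*(-10) + 47 = -480 + 47 = -433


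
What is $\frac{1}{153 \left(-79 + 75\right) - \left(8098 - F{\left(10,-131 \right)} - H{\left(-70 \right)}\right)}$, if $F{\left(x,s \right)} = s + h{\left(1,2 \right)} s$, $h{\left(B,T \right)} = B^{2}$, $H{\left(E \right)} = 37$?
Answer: $- \frac{1}{8935} \approx -0.00011192$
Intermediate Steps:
$F{\left(x,s \right)} = 2 s$ ($F{\left(x,s \right)} = s + 1^{2} s = s + 1 s = s + s = 2 s$)
$\frac{1}{153 \left(-79 + 75\right) - \left(8098 - F{\left(10,-131 \right)} - H{\left(-70 \right)}\right)} = \frac{1}{153 \left(-79 + 75\right) + \left(\left(\left(8975 + 37\right) + 2 \left(-131\right)\right) - 17073\right)} = \frac{1}{153 \left(-4\right) + \left(\left(9012 - 262\right) - 17073\right)} = \frac{1}{-612 + \left(8750 - 17073\right)} = \frac{1}{-612 - 8323} = \frac{1}{-8935} = - \frac{1}{8935}$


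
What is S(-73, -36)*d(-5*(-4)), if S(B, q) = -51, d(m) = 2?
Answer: -102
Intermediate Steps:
S(-73, -36)*d(-5*(-4)) = -51*2 = -102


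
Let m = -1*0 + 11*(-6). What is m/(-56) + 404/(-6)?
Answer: -5557/84 ≈ -66.155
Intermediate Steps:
m = -66 (m = 0 - 66 = -66)
m/(-56) + 404/(-6) = -66/(-56) + 404/(-6) = -66*(-1/56) + 404*(-1/6) = 33/28 - 202/3 = -5557/84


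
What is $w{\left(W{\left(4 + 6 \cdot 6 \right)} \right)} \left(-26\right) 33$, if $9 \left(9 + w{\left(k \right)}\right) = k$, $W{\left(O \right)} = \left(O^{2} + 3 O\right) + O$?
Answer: $- \frac{480194}{3} \approx -1.6006 \cdot 10^{5}$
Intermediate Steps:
$W{\left(O \right)} = O^{2} + 4 O$
$w{\left(k \right)} = -9 + \frac{k}{9}$
$w{\left(W{\left(4 + 6 \cdot 6 \right)} \right)} \left(-26\right) 33 = \left(-9 + \frac{\left(4 + 6 \cdot 6\right) \left(4 + \left(4 + 6 \cdot 6\right)\right)}{9}\right) \left(-26\right) 33 = \left(-9 + \frac{\left(4 + 36\right) \left(4 + \left(4 + 36\right)\right)}{9}\right) \left(-26\right) 33 = \left(-9 + \frac{40 \left(4 + 40\right)}{9}\right) \left(-26\right) 33 = \left(-9 + \frac{40 \cdot 44}{9}\right) \left(-26\right) 33 = \left(-9 + \frac{1}{9} \cdot 1760\right) \left(-26\right) 33 = \left(-9 + \frac{1760}{9}\right) \left(-26\right) 33 = \frac{1679}{9} \left(-26\right) 33 = \left(- \frac{43654}{9}\right) 33 = - \frac{480194}{3}$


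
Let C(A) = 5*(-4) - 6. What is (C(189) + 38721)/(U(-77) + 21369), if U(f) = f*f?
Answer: 38695/27298 ≈ 1.4175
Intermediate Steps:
C(A) = -26 (C(A) = -20 - 6 = -26)
U(f) = f**2
(C(189) + 38721)/(U(-77) + 21369) = (-26 + 38721)/((-77)**2 + 21369) = 38695/(5929 + 21369) = 38695/27298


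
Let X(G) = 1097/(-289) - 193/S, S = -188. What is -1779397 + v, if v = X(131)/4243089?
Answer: -136738065880709005/76845170516 ≈ -1.7794e+6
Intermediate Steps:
X(G) = -150459/54332 (X(G) = 1097/(-289) - 193/(-188) = 1097*(-1/289) - 193*(-1/188) = -1097/289 + 193/188 = -150459/54332)
v = -50153/76845170516 (v = -150459/54332/4243089 = -150459/54332*1/4243089 = -50153/76845170516 ≈ -6.5265e-7)
-1779397 + v = -1779397 - 50153/76845170516 = -136738065880709005/76845170516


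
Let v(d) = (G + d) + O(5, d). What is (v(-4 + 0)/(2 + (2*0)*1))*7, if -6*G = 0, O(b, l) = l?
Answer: -28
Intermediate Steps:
G = 0 (G = -1/6*0 = 0)
v(d) = 2*d (v(d) = (0 + d) + d = d + d = 2*d)
(v(-4 + 0)/(2 + (2*0)*1))*7 = ((2*(-4 + 0))/(2 + (2*0)*1))*7 = ((2*(-4))/(2 + 0*1))*7 = -8/(2 + 0)*7 = -8/2*7 = -8*1/2*7 = -4*7 = -28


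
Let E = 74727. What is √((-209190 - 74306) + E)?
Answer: I*√208769 ≈ 456.91*I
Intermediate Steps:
√((-209190 - 74306) + E) = √((-209190 - 74306) + 74727) = √(-283496 + 74727) = √(-208769) = I*√208769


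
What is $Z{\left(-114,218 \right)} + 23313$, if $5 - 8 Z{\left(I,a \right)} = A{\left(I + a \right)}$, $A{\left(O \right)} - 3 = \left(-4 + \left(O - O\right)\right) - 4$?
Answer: $\frac{93257}{4} \approx 23314.0$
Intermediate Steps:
$A{\left(O \right)} = -5$ ($A{\left(O \right)} = 3 + \left(\left(-4 + \left(O - O\right)\right) - 4\right) = 3 + \left(\left(-4 + 0\right) - 4\right) = 3 - 8 = -5$)
$Z{\left(I,a \right)} = \frac{5}{4}$ ($Z{\left(I,a \right)} = \frac{5}{8} - - \frac{5}{8} = \frac{5}{8} + \frac{5}{8} = \frac{5}{4}$)
$Z{\left(-114,218 \right)} + 23313 = \frac{5}{4} + 23313 = \frac{93257}{4}$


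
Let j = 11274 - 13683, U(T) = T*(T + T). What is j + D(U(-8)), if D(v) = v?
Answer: -2281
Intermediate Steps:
U(T) = 2*T**2 (U(T) = T*(2*T) = 2*T**2)
j = -2409
j + D(U(-8)) = -2409 + 2*(-8)**2 = -2409 + 2*64 = -2409 + 128 = -2281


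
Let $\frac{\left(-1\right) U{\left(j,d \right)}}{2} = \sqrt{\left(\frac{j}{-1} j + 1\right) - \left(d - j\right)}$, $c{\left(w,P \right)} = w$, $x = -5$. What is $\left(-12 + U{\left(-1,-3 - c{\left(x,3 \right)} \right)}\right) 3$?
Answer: $-36 - 6 i \sqrt{3} \approx -36.0 - 10.392 i$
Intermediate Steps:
$U{\left(j,d \right)} = - 2 \sqrt{1 + j - d - j^{2}}$ ($U{\left(j,d \right)} = - 2 \sqrt{\left(\frac{j}{-1} j + 1\right) - \left(d - j\right)} = - 2 \sqrt{\left(j \left(-1\right) j + 1\right) - \left(d - j\right)} = - 2 \sqrt{\left(- j j + 1\right) - \left(d - j\right)} = - 2 \sqrt{\left(- j^{2} + 1\right) - \left(d - j\right)} = - 2 \sqrt{\left(1 - j^{2}\right) - \left(d - j\right)} = - 2 \sqrt{1 + j - d - j^{2}}$)
$\left(-12 + U{\left(-1,-3 - c{\left(x,3 \right)} \right)}\right) 3 = \left(-12 - 2 \sqrt{1 - 1 - \left(-3 - -5\right) - \left(-1\right)^{2}}\right) 3 = \left(-12 - 2 \sqrt{1 - 1 - \left(-3 + 5\right) - 1}\right) 3 = \left(-12 - 2 \sqrt{1 - 1 - 2 - 1}\right) 3 = \left(-12 - 2 \sqrt{-3}\right) 3 = \left(-12 - 2 i \sqrt{3}\right) 3 = -36 - 6 i \sqrt{3}$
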